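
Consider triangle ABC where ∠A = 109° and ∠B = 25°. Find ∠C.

angle C = 180 - 109 - 25 = 46 degrees.

46 degrees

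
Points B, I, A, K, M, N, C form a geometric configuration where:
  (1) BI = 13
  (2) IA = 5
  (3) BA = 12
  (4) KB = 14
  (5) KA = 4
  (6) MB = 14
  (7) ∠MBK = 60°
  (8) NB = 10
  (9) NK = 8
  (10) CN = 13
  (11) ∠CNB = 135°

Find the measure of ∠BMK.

Step 1: By the law of cosines on triangle MBK: MK² = 14² + 14² − 2·14·14·cos(60°) = 196, so MK = 14.
Step 2: By the inverse law of cosines on triangle BMK: cos(∠BMK) = (14² + 14² − 14²) / (2·14·14) = 196/392 = 0.5, so ∠BMK = 60°.

Therefore, the measure of angle ∠BMK = 60°.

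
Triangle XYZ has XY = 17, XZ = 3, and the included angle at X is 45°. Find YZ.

By the law of cosines: YZ^2 = XY^2 + XZ^2 - 2*XY*XZ*cos(X)
YZ^2 = 17^2 + 3^2 - 2*17*3*cos(45°)
YZ^2 = 289 + 9 - 102*(sqrt(2)/2)
YZ^2 = 298 - 51*sqrt(2)
YZ = sqrt(298 - 51*sqrt(2))

sqrt(298 - 51*sqrt(2))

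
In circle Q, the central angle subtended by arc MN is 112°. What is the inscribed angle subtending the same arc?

By the inscribed angle theorem, the inscribed angle is half the central angle.
Inscribed angle = 112° / 2 = 56°

56°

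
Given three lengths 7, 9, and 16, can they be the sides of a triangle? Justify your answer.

The longest side is 16. The other two sides sum to 7 + 9 = 16.
Since 16 ≤ 16, the two shorter sides cannot reach around to close the triangle.

No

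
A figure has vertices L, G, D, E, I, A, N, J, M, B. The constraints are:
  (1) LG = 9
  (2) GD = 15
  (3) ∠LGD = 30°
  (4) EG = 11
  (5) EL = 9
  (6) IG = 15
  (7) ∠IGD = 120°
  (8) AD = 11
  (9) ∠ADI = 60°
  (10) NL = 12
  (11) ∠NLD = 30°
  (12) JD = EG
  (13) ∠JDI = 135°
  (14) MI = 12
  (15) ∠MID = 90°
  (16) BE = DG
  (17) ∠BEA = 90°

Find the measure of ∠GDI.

Step 1: By the law of cosines on triangle DGI: DI² = 15² + 15² − 2·15·15·cos(120°) = 675, so DI = 15·√3.
Step 2: By the inverse law of cosines on triangle GDI: cos(∠GDI) = (15² + (15·√3)² − 15²) / (2·15·15·√3) = 675/779.42 = 0.866, so ∠GDI = 30°.

Therefore, the measure of angle ∠GDI = 30°.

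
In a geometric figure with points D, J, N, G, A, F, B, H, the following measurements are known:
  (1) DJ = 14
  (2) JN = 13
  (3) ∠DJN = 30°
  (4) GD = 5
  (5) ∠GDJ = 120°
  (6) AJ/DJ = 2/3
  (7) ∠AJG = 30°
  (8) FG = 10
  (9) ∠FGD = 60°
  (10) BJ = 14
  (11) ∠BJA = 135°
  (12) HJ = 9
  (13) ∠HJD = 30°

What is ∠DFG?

Step 1: By the law of cosines on triangle FGD: FD² = 10² + 5² − 2·10·5·cos(60°) = 75, so FD = 5·√3.
Step 2: By the inverse law of cosines on triangle DFG: cos(∠DFG) = ((5·√3)² + 10² − 5²) / (2·5·√3·10) = 150/173.21 = 0.866, so ∠DFG = 30°.

Therefore, the measure of angle ∠DFG = 30°.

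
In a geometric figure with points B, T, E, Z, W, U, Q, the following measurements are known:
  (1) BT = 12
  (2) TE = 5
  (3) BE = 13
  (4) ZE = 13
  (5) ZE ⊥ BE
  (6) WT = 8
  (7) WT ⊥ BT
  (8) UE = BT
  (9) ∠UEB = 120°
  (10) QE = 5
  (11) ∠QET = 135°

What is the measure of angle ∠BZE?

Step 1: By the law of cosines on triangle ZEB: ZB² = 13² + 13² − 2·13·13·cos(90°) = 338, so ZB = 13·√2.
Step 2: By the inverse law of cosines on triangle BZE: cos(∠BZE) = ((13·√2)² + 13² − 13²) / (2·13·√2·13) = 338/478 = 0.7071, so ∠BZE = 45°.

Therefore, the measure of angle ∠BZE = 45°.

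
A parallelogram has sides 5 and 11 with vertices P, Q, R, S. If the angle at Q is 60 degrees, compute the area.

The area of a parallelogram equals the product of two adjacent sides times the sine of the included angle.
This is because the height equals 11 * sin(60°) = 11*sqrt(3)/2.
Area = 5 * 11*sqrt(3)/2 = 55*sqrt(3)/2

55*sqrt(3)/2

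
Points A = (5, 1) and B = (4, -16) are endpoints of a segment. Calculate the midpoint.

M = ((x₁ + x₂)/2, (y₁ + y₂)/2)
= ((5 + 4)/2, (1 + -16)/2)
= (9/2, -15/2) = (9/2, -15/2)

(9/2, -15/2)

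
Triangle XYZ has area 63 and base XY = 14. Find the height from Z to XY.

Rearranging the area formula Area = (1/2) * base * height:
height = 2 * Area / base = 2 * 63 / 14 = 9.

9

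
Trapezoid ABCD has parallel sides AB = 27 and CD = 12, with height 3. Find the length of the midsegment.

The midsegment (median) of a trapezoid connects the midpoints of the non-parallel sides.
Its length is the average of the two bases: (27 + 12) / 2 = 39/2.

39/2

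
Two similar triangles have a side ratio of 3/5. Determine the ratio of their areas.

Area scales with the square of linear dimensions. If every length is multiplied by 3/5, then the area is multiplied by (3/5)^2 = 9/25.
The area ratio is 9:25.

9:25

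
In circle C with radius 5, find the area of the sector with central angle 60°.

The full circle has area πr² = π(5)² = 25*pi.
The sector covers 60° out of 360°, a fraction of 1/6.
Sector area = 25*pi × 1/6 = 25*pi/6.

25*pi/6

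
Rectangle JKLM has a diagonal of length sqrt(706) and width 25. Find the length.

The diagonal of a rectangle forms a right triangle with the two sides.
Rearranging the Pythagorean theorem: missing side = sqrt(d^2 - known^2).
= sqrt(706 - 625) = sqrt(81) = 9.

9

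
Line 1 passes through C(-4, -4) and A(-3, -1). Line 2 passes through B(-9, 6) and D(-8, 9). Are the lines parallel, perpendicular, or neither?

Slope of line 1: m1 = (-1 - -4)/(-3 - -4) = 3/1 = 3
Slope of line 2: m2 = (9 - 6)/(-8 - -9) = 3/1 = 3
m1 = m2, so the lines are parallel.

Parallel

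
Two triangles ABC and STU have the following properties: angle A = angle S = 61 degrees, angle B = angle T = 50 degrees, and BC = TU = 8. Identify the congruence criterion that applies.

The given information matches AAS: Two pairs of corresponding angles and a non-included side are equal (Angle-Angle-Side).

AAS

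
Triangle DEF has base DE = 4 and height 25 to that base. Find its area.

Area = (1/2) * base * height
Area = (1/2) * 4 * 25
Area = 50

50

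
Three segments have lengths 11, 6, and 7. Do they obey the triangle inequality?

Check all three triangle inequalities:
11 + 6 = 17 > 7 ✓
11 + 7 = 18 > 6 ✓
6 + 7 = 13 > 11 ✓
All conditions hold, so these sides form a valid triangle.

Yes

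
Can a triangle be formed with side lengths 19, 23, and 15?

Yes.
The triangle inequality requires that the sum of any two sides exceeds the third.
Here 15 + 19 = 34 > 23, so the condition is met.

Yes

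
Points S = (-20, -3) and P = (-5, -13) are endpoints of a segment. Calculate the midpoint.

The midpoint is the point halfway along the segment.
Move half the horizontal distance: -20 + (-5 - -20)/2 = -20 + 15/2 = -25/2
Move half the vertical distance: -3 + (-13 - -3)/2 = -3 + -10/2 = -8
Midpoint = (-25/2, -8)

(-25/2, -8)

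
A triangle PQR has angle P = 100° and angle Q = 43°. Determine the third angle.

By the triangle angle sum property, the three interior angles of any triangle add up to 180°.
We know angle P = 100° and angle Q = 43°, so their sum is 143°.
Therefore angle R = 180° - 143° = 37°.

37 degrees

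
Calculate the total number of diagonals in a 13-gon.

Each of the 13 vertices connects to 10 non-adjacent vertices via diagonals.
Total connections = 13 × 10 = 130, but each diagonal is counted twice.
Number of diagonals = 130 / 2 = 65.

65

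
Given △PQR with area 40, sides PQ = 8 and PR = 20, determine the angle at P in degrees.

From the SAS area formula Area = (1/2)ab sin(C), rearranging gives sin(C) = 2*Area/(ab).
sin(C) = 2 * 40 / (160) = 1/2.
Therefore C = arcsin(1/2) = 30°.
Since sin(180° - C) = sin(C), the obtuse angle 150° gives the same area, so C = 30° or C = 150°.

30° or 150°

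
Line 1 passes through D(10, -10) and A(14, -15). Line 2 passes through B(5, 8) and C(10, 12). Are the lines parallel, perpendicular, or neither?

Slope of line 1: m1 = (-15 - -10)/(14 - 10) = -5/4 = -5/4
Slope of line 2: m2 = (12 - 8)/(10 - 5) = 4/5 = 4/5
Two lines are perpendicular when the product of their slopes is -1 (negative reciprocals).
m1 * m2 = (-5/4) * (4/5) = -1, confirming perpendicularity.

Perpendicular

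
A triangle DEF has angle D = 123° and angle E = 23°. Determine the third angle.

Let angle F = x. Then 123 + 23 + x = 180.
x = 180 - 146 = 34 degrees.

34 degrees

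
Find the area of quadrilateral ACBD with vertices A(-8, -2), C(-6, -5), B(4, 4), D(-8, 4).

Using the Shoelace formula for a quadrilateral (vertices in order):
Area = (1/2)|sum of (x_i * y_(i+1) - x_(i+1) * y_i)|
Terms: (-8*-5 - -6*-2) = 28, (-6*4 - 4*-5) = -4, (4*4 - -8*4) = 48, (-8*-2 - -8*4) = 48
Sum = 120
Area = (1/2)(120) = 60

60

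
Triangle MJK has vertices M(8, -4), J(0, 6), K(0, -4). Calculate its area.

Using the Shoelace formula for a triangle:
Area = (1/2)|x0(y1 - y2) + x1(y2 - y0) + x2(y0 - y1)|
Area = (1/2)|8(6 - -4) + 0(-4 - -4) + 0(-4 - 6)|
Area = (1/2)|80 + 0 + 0|
Area = (1/2)|80|
Area = (1/2)(80)
Area = 40

40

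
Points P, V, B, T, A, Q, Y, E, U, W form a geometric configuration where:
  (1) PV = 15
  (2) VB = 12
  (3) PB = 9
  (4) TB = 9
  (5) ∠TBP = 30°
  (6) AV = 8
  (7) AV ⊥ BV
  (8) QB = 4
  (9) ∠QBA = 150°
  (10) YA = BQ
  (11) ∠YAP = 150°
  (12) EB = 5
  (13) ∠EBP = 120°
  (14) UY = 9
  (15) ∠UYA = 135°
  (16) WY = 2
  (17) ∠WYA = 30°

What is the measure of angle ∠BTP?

Step 1: By the law of cosines on triangle TBP: TP² = 9² + 9² − 2·9·9·cos(30°) = 21.7, so TP ≈ 4.66.
Step 2: By the inverse law of cosines on triangle BTP: cos(∠BTP) = (9² + 4.66² − 9²) / (2·9·4.66) = 21.7/83.86 = 0.2588, so ∠BTP = 75°.

Therefore, the measure of angle ∠BTP = 75°.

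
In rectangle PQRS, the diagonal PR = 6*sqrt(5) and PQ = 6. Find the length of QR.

b = sqrt(d^2 - a^2) = sqrt(180 - 36) = sqrt(144) = 12

12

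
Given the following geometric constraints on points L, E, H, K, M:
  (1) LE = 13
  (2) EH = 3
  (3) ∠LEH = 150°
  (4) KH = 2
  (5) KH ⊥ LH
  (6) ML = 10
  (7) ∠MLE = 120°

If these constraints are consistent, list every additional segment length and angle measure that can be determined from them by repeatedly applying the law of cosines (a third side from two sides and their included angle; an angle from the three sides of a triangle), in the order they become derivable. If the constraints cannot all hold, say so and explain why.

The constraints are consistent. Derivable facts, in order:
After 1 step:
- EM ≈ 19.97
- LH ≈ 15.67
After 2 steps:
- LK ≈ 15.8
- ∠EHL = 24.51°
- ∠ELH = 5.49°
- ∠EML = 34.31°
- ∠LEM = 25.69°
After 3 steps:
- ∠HKL = 82.73°
- ∠HLK = 7.27°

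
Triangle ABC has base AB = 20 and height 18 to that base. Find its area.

Area = (1/2)(20)(18) = 180

180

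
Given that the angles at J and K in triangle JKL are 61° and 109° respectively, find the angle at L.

angle L = 180 - 61 - 109 = 10 degrees.

10 degrees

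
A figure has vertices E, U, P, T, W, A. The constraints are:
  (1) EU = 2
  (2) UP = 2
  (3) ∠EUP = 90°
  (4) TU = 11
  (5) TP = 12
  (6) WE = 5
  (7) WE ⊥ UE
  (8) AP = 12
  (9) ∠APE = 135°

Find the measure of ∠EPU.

Step 1: By the law of cosines on triangle PUE: PE² = 2² + 2² − 2·2·2·cos(90°) = 8, so PE = 2·√2.
Step 2: By the inverse law of cosines on triangle EPU: cos(∠EPU) = ((2·√2)² + 2² − 2²) / (2·2·√2·2) = 8/11.31 = 0.7071, so ∠EPU = 45°.

Therefore, the measure of angle ∠EPU = 45°.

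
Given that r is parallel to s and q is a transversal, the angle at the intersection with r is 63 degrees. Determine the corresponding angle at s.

Corresponding angles are equal: 63 degrees.

63 degrees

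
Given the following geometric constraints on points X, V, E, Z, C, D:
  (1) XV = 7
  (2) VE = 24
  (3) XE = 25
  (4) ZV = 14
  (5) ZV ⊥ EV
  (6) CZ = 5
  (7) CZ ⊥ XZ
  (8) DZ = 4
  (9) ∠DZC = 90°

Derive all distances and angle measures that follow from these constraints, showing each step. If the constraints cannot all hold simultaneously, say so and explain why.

The constraints are consistent.

Step 1: From EV = 24, VZ = 14, and ∠EVZ = 90°, by the law of cosines:
  EZ² = EV² + VZ² - 2·EV·VZ·cos(90°) = 576 + 196 - 0 = 772
  EZ = 2·√193

Step 2: From CZ = 5, ZD = 4, and ∠CZD = 90°, by the law of cosines:
  CD² = CZ² + ZD² - 2·CZ·ZD·cos(90°) = 25 + 16 - 0 = 41
  CD = √41

Step 3: From XE = 25, XV = 7, EV = 24, by the inverse law of cosines:
  cos(∠EXV) = (XE² + XV² - EV²) / (2·XE·XV)
  ∠EXV = 73.74°

Step 4: From VE = 24, VX = 7, EX = 25, by the inverse law of cosines:
  cos(∠EVX) = (VE² + VX² - EX²) / (2·VE·VX)
  ∠EVX = 90°

Step 5: From EV = 24, EX = 25, VX = 7, by the inverse law of cosines:
  cos(∠VEX) = (EV² + EX² - VX²) / (2·EV·EX)
  ∠VEX = 16.26°

Step 6: From EV = 24, EZ = 2·√193, VZ = 14, by the inverse law of cosines:
  cos(∠VEZ) = (EV² + EZ² - VZ²) / (2·EV·EZ)
  ∠VEZ = 30.26°

Step 7: From ZE = 2·√193, ZV = 14, EV = 24, by the inverse law of cosines:
  cos(∠EZV) = (ZE² + ZV² - EV²) / (2·ZE·ZV)
  ∠EZV = 59.74°

Step 8: From CD = √41, CZ = 5, DZ = 4, by the inverse law of cosines:
  cos(∠DCZ) = (CD² + CZ² - DZ²) / (2·CD·CZ)
  ∠DCZ = 38.66°

Step 9: From DC = √41, DZ = 4, CZ = 5, by the inverse law of cosines:
  cos(∠CDZ) = (DC² + DZ² - CZ²) / (2·DC·DZ)
  ∠CDZ = 51.34°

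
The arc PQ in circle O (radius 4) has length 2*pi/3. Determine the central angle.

Arc length L = 2πr × θ/360, so θ = 360L / (2πr).
θ = 360 × 2*pi/3 / (2π × 4)
θ = 30°
θ = 30°

30°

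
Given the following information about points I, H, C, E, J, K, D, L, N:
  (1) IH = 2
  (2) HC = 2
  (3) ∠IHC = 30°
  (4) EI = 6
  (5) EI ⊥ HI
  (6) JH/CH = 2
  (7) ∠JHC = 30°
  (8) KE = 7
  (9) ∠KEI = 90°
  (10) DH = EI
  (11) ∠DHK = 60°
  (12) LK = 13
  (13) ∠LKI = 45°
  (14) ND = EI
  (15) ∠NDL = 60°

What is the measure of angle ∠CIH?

Step 1: By the law of cosines on triangle IHC: IC² = 2² + 2² − 2·2·2·cos(30°) = 1.07, so IC ≈ 1.04.
Step 2: By the inverse law of cosines on triangle CIH: cos(∠CIH) = (1.04² + 2² − 2²) / (2·1.04·2) = 1.07/4.14 = 0.2588, so ∠CIH = 75°.

Therefore, the measure of angle ∠CIH = 75°.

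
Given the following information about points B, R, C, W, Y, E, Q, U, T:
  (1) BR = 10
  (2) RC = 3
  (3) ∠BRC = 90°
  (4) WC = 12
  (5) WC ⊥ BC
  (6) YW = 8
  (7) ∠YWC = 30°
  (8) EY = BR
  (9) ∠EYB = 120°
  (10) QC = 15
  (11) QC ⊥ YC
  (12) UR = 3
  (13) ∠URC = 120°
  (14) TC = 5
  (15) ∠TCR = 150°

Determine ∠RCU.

Step 1: By the law of cosines on triangle CRU: CU² = 3² + 3² − 2·3·3·cos(120°) = 27, so CU = 3·√3.
Step 2: By the inverse law of cosines on triangle RCU: cos(∠RCU) = (3² + (3·√3)² − 3²) / (2·3·3·√3) = 27/31.18 = 0.866, so ∠RCU = 30°.

Therefore, the measure of angle ∠RCU = 30°.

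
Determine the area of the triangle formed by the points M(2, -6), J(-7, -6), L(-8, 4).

Using the Shoelace formula for a triangle:
Area = (1/2)|x0(y1 - y2) + x1(y2 - y0) + x2(y0 - y1)|
Area = (1/2)|2(-6 - 4) + -7(4 - -6) + -8(-6 - -6)|
Area = (1/2)|-20 + -70 + 0|
Area = (1/2)|-90|
Area = (1/2)(90)
Area = 45

45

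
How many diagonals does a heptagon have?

The number of diagonals in an n-gon is n(n - 3)/2.
For n = 7: 7(7 - 3)/2 = 7 × 4 / 2 = 14.

14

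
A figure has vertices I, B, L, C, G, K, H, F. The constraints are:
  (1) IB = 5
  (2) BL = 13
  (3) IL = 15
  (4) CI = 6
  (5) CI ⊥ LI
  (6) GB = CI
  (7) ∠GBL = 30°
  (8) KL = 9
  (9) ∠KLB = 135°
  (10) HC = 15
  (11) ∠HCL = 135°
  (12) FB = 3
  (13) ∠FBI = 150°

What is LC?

Step 1: By the law of cosines on triangle LIC: LC² = 15² + 6² − 2·15·6·cos(90°) = 261, so LC = 3·√29.

Therefore, the length of LC = 3·√29.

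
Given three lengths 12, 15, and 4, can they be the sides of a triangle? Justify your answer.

Check all three triangle inequalities:
12 + 15 = 27 > 4 ✓
12 + 4 = 16 > 15 ✓
15 + 4 = 19 > 12 ✓
All conditions hold, so these sides form a valid triangle.

Yes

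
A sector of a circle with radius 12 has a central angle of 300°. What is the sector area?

Sector area = πr² × θ/360
= π × 12² × 5/6
= π × 144 × 5/6
= 120*pi

120*pi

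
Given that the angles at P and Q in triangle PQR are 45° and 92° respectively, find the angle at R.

angle R = 180 - 45 - 92 = 43 degrees.

43 degrees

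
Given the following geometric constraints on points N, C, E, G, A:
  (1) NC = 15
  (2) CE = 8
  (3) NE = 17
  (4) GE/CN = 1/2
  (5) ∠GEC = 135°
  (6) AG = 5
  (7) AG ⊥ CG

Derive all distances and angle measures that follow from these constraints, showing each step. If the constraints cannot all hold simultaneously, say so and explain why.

The constraints are consistent.

From the given relations:
  GE = 1/2·CN = 1/2·15 ≈ 7.5

Step 1: From CE = 8, EG = 7.5, and ∠CEG = 135°, by the law of cosines:
  CG² = CE² + EG² - 2·CE·EG·cos(135°) = 64 + 56.25 + 84.85 = 205.1
  CG ≈ 14.32

Step 2: From NC = 15, NE = 17, CE = 8, by the inverse law of cosines:
  cos(∠CNE) = (NC² + NE² - CE²) / (2·NC·NE)
  ∠CNE = 28.07°

Step 3: From CE = 8, CN = 15, EN = 17, by the inverse law of cosines:
  cos(∠ECN) = (CE² + CN² - EN²) / (2·CE·CN)
  ∠ECN = 90°

Step 4: From EC = 8, EN = 17, CN = 15, by the inverse law of cosines:
  cos(∠CEN) = (EC² + EN² - CN²) / (2·EC·EN)
  ∠CEN = 61.93°

Step 5: From CG = 14.32, GA = 5, and ∠CGA = 90°, by the law of cosines:
  CA² = CG² + GA² - 2·CG·GA·cos(90°) = 205.1 + 25 - 0 = 230.1
  CA ≈ 15.17

Step 6: From CE = 8, CG = 14.32, EG = 7.5, by the inverse law of cosines:
  cos(∠ECG) = (CE² + CG² - EG²) / (2·CE·CG)
  ∠ECG = 21.73°

Step 7: From GC = 14.32, GE = 7.5, CE = 8, by the inverse law of cosines:
  cos(∠CGE) = (GC² + GE² - CE²) / (2·GC·GE)
  ∠CGE = 23.27°

Step 8: From CA = 15.17, CG = 14.32, AG = 5, by the inverse law of cosines:
  cos(∠ACG) = (CA² + CG² - AG²) / (2·CA·CG)
  ∠ACG = 19.25°

Step 9: From AC = 15.17, AG = 5, CG = 14.32, by the inverse law of cosines:
  cos(∠CAG) = (AC² + AG² - CG²) / (2·AC·AG)
  ∠CAG = 70.75°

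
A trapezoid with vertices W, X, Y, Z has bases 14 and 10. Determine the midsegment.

The midsegment of a trapezoid = (base1 + base2) / 2
midsegment = (14 + 10) / 2
midsegment = 24 / 2
midsegment = 12

12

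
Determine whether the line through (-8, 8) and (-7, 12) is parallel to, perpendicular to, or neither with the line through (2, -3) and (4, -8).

Slope of line 1: m1 = (12 - 8)/(-7 - -8) = 4/1 = 4
Slope of line 2: m2 = (-8 - -3)/(4 - 2) = -5/2 = -5/2
m1 != m2 (4 != -5/2), so not parallel.
m1 * m2 = (4) * (-5/2) = -10 != -1, so not perpendicular.
The lines are neither parallel nor perpendicular.

Neither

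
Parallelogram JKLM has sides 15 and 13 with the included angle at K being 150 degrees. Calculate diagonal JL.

Using the law of cosines:
d^2 = 15^2 + 13^2 - 2(15)(13)cos(150 degrees)
d^2 = 225 + 169 - 390*-sqrt(3)/2
d^2 = 195*sqrt(3) + 394
d = sqrt(195*sqrt(3) + 394)

sqrt(195*sqrt(3) + 394)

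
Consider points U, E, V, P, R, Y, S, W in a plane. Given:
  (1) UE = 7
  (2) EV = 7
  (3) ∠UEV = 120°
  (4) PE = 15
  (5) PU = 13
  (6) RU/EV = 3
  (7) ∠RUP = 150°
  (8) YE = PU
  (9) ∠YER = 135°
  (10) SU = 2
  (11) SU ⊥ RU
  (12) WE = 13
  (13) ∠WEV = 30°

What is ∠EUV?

Step 1: By the law of cosines on triangle UEV: UV² = 7² + 7² − 2·7·7·cos(120°) = 147, so UV = 7·√3.
Step 2: By the inverse law of cosines on triangle EUV: cos(∠EUV) = (7² + (7·√3)² − 7²) / (2·7·7·√3) = 147/169.74 = 0.866, so ∠EUV = 30°.

Therefore, the measure of angle ∠EUV = 30°.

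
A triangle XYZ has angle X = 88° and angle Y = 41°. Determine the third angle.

By the triangle angle sum property, the three interior angles of any triangle add up to 180°.
We know angle X = 88° and angle Y = 41°, so their sum is 129°.
Therefore angle Z = 180° - 129° = 51°.

51 degrees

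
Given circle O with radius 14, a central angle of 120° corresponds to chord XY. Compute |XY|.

Chord = 2(14) sin(60°) = 14*sqrt(3)

14*sqrt(3)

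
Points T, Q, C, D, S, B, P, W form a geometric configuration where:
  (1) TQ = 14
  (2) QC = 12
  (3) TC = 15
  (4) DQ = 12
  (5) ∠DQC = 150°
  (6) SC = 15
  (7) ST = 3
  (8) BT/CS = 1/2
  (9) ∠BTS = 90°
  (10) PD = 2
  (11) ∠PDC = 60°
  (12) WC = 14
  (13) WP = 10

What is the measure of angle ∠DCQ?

Step 1: By the law of cosines on triangle CQD: CD² = 12² + 12² − 2·12·12·cos(150°) = 537.42, so CD ≈ 23.18.
Step 2: By the inverse law of cosines on triangle DCQ: cos(∠DCQ) = (23.18² + 12² − 12²) / (2·23.18·12) = 537.42/556.37 = 0.9659, so ∠DCQ = 15°.

Therefore, the measure of angle ∠DCQ = 15°.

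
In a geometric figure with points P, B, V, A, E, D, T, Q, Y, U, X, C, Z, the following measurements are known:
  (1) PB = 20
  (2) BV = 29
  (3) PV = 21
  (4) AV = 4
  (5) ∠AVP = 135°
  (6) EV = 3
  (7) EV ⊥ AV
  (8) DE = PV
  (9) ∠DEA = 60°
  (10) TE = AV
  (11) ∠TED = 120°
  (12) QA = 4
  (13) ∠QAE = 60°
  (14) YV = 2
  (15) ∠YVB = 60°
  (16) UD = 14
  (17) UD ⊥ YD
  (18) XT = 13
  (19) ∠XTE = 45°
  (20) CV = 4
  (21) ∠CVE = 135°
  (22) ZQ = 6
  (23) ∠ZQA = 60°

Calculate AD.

From the given relations: DE = PV = 21.
Step 1: By the law of cosines on triangle EVA: EA² = 3² + 4² − 2·3·4·cos(90°) = 25, so EA = 5.
Step 2: By the law of cosines on triangle AED: AD² = 5² + 21² − 2·5·21·cos(60°) = 361, so AD = 19.

Therefore, the length of AD = 19.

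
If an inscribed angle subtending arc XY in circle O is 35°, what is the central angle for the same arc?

Central angle = 2 × 35° = 70° (inscribed angle theorem).

70°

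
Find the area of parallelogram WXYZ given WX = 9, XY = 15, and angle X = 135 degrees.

Area = a * b * sin(theta)
Area = 9 * 15 * sin(135 degrees)
Area = 135 * sqrt(2)/2
Area = 135*sqrt(2)/2

135*sqrt(2)/2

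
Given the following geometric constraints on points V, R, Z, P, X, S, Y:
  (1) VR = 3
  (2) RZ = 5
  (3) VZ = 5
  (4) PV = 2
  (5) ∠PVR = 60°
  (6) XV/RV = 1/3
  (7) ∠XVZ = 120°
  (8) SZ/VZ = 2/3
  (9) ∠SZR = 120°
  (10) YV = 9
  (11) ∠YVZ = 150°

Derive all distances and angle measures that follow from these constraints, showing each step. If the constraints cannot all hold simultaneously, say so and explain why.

The constraints are consistent.

From the given relations:
  XV = 1/3·RV = 1/3·3 = 1
  SZ = 2/3·VZ = 2/3·5 ≈ 3.33

Step 1: From RV = 3, VP = 2, and ∠RVP = 60°, by the law of cosines:
  RP² = RV² + VP² - 2·RV·VP·cos(60°) = 9 + 4 - 6 = 7
  RP = √7

Step 2: From RZ = 5, ZS = 3.33, and ∠RZS = 120°, by the law of cosines:
  RS² = RZ² + ZS² - 2·RZ·ZS·cos(120°) = 25 + 11.11 + 16.67 = 52.78
  RS = 5/3·√19

Step 3: From ZV = 5, VX = 1, and ∠ZVX = 120°, by the law of cosines:
  ZX² = ZV² + VX² - 2·ZV·VX·cos(120°) = 25 + 1 + 5 = 31
  ZX = √31

Step 4: From ZV = 5, VY = 9, and ∠ZVY = 150°, by the law of cosines:
  ZY² = ZV² + VY² - 2·ZV·VY·cos(150°) = 25 + 81 + 77.94 = 183.9
  ZY ≈ 13.56

Step 5: From VR = 3, VZ = 5, RZ = 5, by the inverse law of cosines:
  cos(∠RVZ) = (VR² + VZ² - RZ²) / (2·VR·VZ)
  ∠RVZ = 72.54°

Step 6: From RV = 3, RZ = 5, VZ = 5, by the inverse law of cosines:
  cos(∠VRZ) = (RV² + RZ² - VZ²) / (2·RV·RZ)
  ∠VRZ = 72.54°

Step 7: From ZR = 5, ZV = 5, RV = 3, by the inverse law of cosines:
  cos(∠RZV) = (ZR² + ZV² - RV²) / (2·ZR·ZV)
  ∠RZV = 34.92°

Step 8: From RP = √7, RV = 3, PV = 2, by the inverse law of cosines:
  cos(∠PRV) = (RP² + RV² - PV²) / (2·RP·RV)
  ∠PRV = 40.89°

Step 9: From RS = 5/3·√19, RZ = 5, SZ = 3.33, by the inverse law of cosines:
  cos(∠SRZ) = (RS² + RZ² - SZ²) / (2·RS·RZ)
  ∠SRZ = 23.41°

Step 10: From ZV = 5, ZX = √31, VX = 1, by the inverse law of cosines:
  cos(∠VZX) = (ZV² + ZX² - VX²) / (2·ZV·ZX)
  ∠VZX = 8.95°

Step 11: From ZV = 5, ZY = 13.56, VY = 9, by the inverse law of cosines:
  cos(∠VZY) = (ZV² + ZY² - VY²) / (2·ZV·ZY)
  ∠VZY = 19.38°

Step 12: From PR = √7, PV = 2, RV = 3, by the inverse law of cosines:
  cos(∠RPV) = (PR² + PV² - RV²) / (2·PR·PV)
  ∠RPV = 79.11°

Step 13: From XV = 1, XZ = √31, VZ = 5, by the inverse law of cosines:
  cos(∠VXZ) = (XV² + XZ² - VZ²) / (2·XV·XZ)
  ∠VXZ = 51.05°

Step 14: From SR = 5/3·√19, SZ = 3.33, RZ = 5, by the inverse law of cosines:
  cos(∠RSZ) = (SR² + SZ² - RZ²) / (2·SR·SZ)
  ∠RSZ = 36.59°

Step 15: From YV = 9, YZ = 13.56, VZ = 5, by the inverse law of cosines:
  cos(∠VYZ) = (YV² + YZ² - VZ²) / (2·YV·YZ)
  ∠VYZ = 10.62°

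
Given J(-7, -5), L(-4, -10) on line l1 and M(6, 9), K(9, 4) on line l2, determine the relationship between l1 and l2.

Slope of line 1: m1 = (-10 - -5)/(-4 - -7) = -5/3 = -5/3
Slope of line 2: m2 = (4 - 9)/(9 - 6) = -5/3 = -5/3
m1 = m2, so the lines are parallel.

Parallel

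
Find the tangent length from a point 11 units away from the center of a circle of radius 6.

Let T be the point of tangency. Then QT ⊥ MT (radius ⊥ tangent).
In right triangle QTM: QM² = QT² + MT²
11² = 6² + MT²
MT² = 85, MT = sqrt(85)

sqrt(85)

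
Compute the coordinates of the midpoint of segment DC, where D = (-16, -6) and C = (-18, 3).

The midpoint is the point halfway along the segment.
Move half the horizontal distance: -16 + (-18 - -16)/2 = -16 + -2/2 = -17
Move half the vertical distance: -6 + (3 - -6)/2 = -6 + 9/2 = -3/2
Midpoint = (-17, -3/2)

(-17, -3/2)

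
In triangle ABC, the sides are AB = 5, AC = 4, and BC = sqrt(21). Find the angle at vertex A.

cos(A) = (5² + 4² - (sqrt(21))²) / (2 × 5 × 4) = 1/2, so A = arccos(1/2) = 60°.

60°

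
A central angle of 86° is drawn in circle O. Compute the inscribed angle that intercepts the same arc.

By the inscribed angle theorem, the inscribed angle is half the central angle.
Inscribed angle = 86° / 2 = 43°

43°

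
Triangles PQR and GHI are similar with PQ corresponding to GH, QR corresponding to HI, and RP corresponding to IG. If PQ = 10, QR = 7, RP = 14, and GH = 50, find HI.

k = 50/10 = 5. HI = 5 * 7 = 35.

35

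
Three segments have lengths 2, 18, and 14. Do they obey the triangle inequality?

Check the triangle inequality: 2 + 14 = 16 ≤ 18.
Since the sum of two sides does not exceed the third, no triangle can be formed.

No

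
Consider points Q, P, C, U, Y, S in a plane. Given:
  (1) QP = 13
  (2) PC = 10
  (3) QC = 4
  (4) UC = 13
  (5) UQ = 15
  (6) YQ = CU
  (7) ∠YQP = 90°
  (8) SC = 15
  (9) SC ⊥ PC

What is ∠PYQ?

From the given relations: YQ = CU = 13.
Step 1: By the law of cosines on triangle YQP: YP² = 13² + 13² − 2·13·13·cos(90°) = 338, so YP = 13·√2.
Step 2: By the inverse law of cosines on triangle PYQ: cos(∠PYQ) = ((13·√2)² + 13² − 13²) / (2·13·√2·13) = 338/478 = 0.7071, so ∠PYQ = 45°.

Therefore, the measure of angle ∠PYQ = 45°.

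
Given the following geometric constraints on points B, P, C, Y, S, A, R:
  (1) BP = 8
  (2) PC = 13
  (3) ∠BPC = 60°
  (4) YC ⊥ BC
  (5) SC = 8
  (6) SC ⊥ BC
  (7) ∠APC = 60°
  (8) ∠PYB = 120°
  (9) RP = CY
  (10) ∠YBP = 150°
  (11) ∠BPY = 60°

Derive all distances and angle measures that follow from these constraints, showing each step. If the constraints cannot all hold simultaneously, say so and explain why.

These constraints are not satisfiable: (8), (10) and (11) are the three interior angles of triangle PYB, which must sum to 180°, but 120° + 150° + 60° = 330°. No planar figure meets all of them, so nothing further can be derived.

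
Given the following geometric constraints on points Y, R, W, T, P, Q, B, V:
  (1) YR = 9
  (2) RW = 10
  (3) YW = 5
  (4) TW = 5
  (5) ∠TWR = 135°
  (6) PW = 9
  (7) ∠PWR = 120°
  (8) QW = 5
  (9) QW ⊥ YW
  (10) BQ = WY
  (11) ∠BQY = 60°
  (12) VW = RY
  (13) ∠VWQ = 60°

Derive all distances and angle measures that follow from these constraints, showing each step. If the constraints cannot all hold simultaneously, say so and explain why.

The constraints are consistent.

From the given relations:
  BQ = WY = 5
  VW = RY = 9

Step 1: From YW = 5, WQ = 5, and ∠YWQ = 90°, by the law of cosines:
  YQ² = YW² + WQ² - 2·YW·WQ·cos(90°) = 25 + 25 - 0 = 50
  YQ = 5·√2

Step 2: From RW = 10, WT = 5, and ∠RWT = 135°, by the law of cosines:
  RT² = RW² + WT² - 2·RW·WT·cos(135°) = 100 + 25 + 70.71 = 195.7
  RT ≈ 13.99

Step 3: From RW = 10, WP = 9, and ∠RWP = 120°, by the law of cosines:
  RP² = RW² + WP² - 2·RW·WP·cos(120°) = 100 + 81 + 90 = 271
  RP ≈ 16.46

Step 4: From QW = 5, WV = 9, and ∠QWV = 60°, by the law of cosines:
  QV² = QW² + WV² - 2·QW·WV·cos(60°) = 25 + 81 - 45 = 61
  QV = √61

Step 5: From YR = 9, YW = 5, RW = 10, by the inverse law of cosines:
  cos(∠RYW) = (YR² + YW² - RW²) / (2·YR·YW)
  ∠RYW = 86.18°

Step 6: From RW = 10, RY = 9, WY = 5, by the inverse law of cosines:
  cos(∠WRY) = (RW² + RY² - WY²) / (2·RW·RY)
  ∠WRY = 29.93°

Step 7: From WR = 10, WY = 5, RY = 9, by the inverse law of cosines:
  cos(∠RWY) = (WR² + WY² - RY²) / (2·WR·WY)
  ∠RWY = 63.9°

Step 8: From YQ = 5·√2, QB = 5, and ∠YQB = 60°, by the law of cosines:
  YB² = YQ² + QB² - 2·YQ·QB·cos(60°) = 50 + 25 - 35.36 = 39.64
  YB ≈ 6.3

Step 9: From YQ = 5·√2, YW = 5, QW = 5, by the inverse law of cosines:
  cos(∠QYW) = (YQ² + YW² - QW²) / (2·YQ·YW)
  ∠QYW = 45°

Step 10: From RP = 16.46, RW = 10, PW = 9, by the inverse law of cosines:
  cos(∠PRW) = (RP² + RW² - PW²) / (2·RP·RW)
  ∠PRW = 28.26°

Step 11: From RT = 13.99, RW = 10, TW = 5, by the inverse law of cosines:
  cos(∠TRW) = (RT² + RW² - TW²) / (2·RT·RW)
  ∠TRW = 14.64°

Step 12: From TR = 13.99, TW = 5, RW = 10, by the inverse law of cosines:
  cos(∠RTW) = (TR² + TW² - RW²) / (2·TR·TW)
  ∠RTW = 30.36°

Step 13: From PR = 16.46, PW = 9, RW = 10, by the inverse law of cosines:
  cos(∠RPW) = (PR² + PW² - RW²) / (2·PR·PW)
  ∠RPW = 31.74°

Step 14: From QV = √61, QW = 5, VW = 9, by the inverse law of cosines:
  cos(∠VQW) = (QV² + QW² - VW²) / (2·QV·QW)
  ∠VQW = 86.33°

Step 15: From QW = 5, QY = 5·√2, WY = 5, by the inverse law of cosines:
  cos(∠WQY) = (QW² + QY² - WY²) / (2·QW·QY)
  ∠WQY = 45°

Step 16: From VQ = √61, VW = 9, QW = 5, by the inverse law of cosines:
  cos(∠QVW) = (VQ² + VW² - QW²) / (2·VQ·VW)
  ∠QVW = 33.67°

Step 17: From YB = 6.3, YQ = 5·√2, BQ = 5, by the inverse law of cosines:
  cos(∠BYQ) = (YB² + YQ² - BQ²) / (2·YB·YQ)
  ∠BYQ = 43.45°

Step 18: From BQ = 5, BY = 6.3, QY = 5·√2, by the inverse law of cosines:
  cos(∠QBY) = (BQ² + BY² - QY²) / (2·BQ·BY)
  ∠QBY = 76.55°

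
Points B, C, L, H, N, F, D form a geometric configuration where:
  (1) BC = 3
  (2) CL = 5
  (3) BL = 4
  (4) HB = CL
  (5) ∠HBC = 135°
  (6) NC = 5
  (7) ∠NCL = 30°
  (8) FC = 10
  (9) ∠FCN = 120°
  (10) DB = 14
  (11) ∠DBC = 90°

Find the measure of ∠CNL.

Step 1: By the law of cosines on triangle NCL: NL² = 5² + 5² − 2·5·5·cos(30°) = 6.7, so NL ≈ 2.59.
Step 2: By the inverse law of cosines on triangle CNL: cos(∠CNL) = (5² + 2.59² − 5²) / (2·5·2.59) = 6.7/25.88 = 0.2588, so ∠CNL = 75°.

Therefore, the measure of angle ∠CNL = 75°.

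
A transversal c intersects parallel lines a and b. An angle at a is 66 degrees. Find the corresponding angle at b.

Corresponding angles are equal: 66 degrees.

66 degrees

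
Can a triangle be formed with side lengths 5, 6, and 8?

Check all three triangle inequalities:
5 + 6 = 11 > 8 ✓
5 + 8 = 13 > 6 ✓
6 + 8 = 14 > 5 ✓
All conditions hold, so these sides form a valid triangle.

Yes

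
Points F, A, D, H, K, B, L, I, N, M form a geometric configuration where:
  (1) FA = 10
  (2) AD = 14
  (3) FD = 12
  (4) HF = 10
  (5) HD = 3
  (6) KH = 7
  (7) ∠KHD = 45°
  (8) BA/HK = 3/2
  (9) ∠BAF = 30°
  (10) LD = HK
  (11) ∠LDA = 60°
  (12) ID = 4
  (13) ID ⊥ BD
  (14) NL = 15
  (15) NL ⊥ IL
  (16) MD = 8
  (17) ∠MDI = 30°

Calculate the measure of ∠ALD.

From the given relations: LD = HK = 7.
Step 1: By the law of cosines on triangle LDA: LA² = 7² + 14² − 2·7·14·cos(60°) = 147, so LA = 7·√3.
Step 2: By the inverse law of cosines on triangle ALD: cos(∠ALD) = ((7·√3)² + 7² − 14²) / (2·7·√3·7) = 0/169.74 = 0, so ∠ALD = 90°.

Therefore, the measure of angle ∠ALD = 90°.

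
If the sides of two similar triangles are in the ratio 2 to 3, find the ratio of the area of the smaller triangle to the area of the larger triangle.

Area scales with the square of linear dimensions. If every length is multiplied by 2/3, then the area is multiplied by (2/3)^2 = 4/9.
The area ratio is 4:9.

4:9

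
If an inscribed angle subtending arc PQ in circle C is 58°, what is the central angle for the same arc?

The inscribed angle theorem states that a central angle is always twice any inscribed angle that subtends the same arc.
Since the inscribed angle is 58°, the central angle = 2 × 58° = 116°.

116°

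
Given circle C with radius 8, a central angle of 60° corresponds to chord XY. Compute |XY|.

Drop a perpendicular from the center to the chord, bisecting both the chord and the central angle.
Each half-chord = r sin(θ/2) = 8 sin(30°).
The full chord = 2 × 8 × sin(30°) = 8.

8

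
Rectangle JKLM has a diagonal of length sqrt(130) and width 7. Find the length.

Using the Pythagorean theorem: d^2 = a^2 + b^2
b^2 = d^2 - a^2
b^2 = 130 - 49
b^2 = 81
b = sqrt(81) = 9

9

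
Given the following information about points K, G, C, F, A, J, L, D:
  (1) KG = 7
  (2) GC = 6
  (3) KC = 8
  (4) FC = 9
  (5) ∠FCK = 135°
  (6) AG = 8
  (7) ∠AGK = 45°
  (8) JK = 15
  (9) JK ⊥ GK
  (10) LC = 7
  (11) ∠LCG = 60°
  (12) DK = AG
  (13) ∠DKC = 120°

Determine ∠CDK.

From the given relations: DK = AG = 8.
Step 1: By the law of cosines on triangle DKC: DC² = 8² + 8² − 2·8·8·cos(120°) = 192, so DC = 8·√3.
Step 2: By the inverse law of cosines on triangle CDK: cos(∠CDK) = ((8·√3)² + 8² − 8²) / (2·8·√3·8) = 192/221.7 = 0.866, so ∠CDK = 30°.

Therefore, the measure of angle ∠CDK = 30°.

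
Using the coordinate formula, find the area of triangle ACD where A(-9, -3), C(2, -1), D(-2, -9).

The Shoelace formula computes the area from vertex coordinates by summing cross products.
For vertices (-9,-3), (2,-1), (-2,-9):
Signed sum = -9*-1 - 2*-3 + 2*-9 - -2*-1 + -2*-3 - -9*-9
= 15 + -20 + -75 = -80
Area = (1/2)|-80| = 40.

40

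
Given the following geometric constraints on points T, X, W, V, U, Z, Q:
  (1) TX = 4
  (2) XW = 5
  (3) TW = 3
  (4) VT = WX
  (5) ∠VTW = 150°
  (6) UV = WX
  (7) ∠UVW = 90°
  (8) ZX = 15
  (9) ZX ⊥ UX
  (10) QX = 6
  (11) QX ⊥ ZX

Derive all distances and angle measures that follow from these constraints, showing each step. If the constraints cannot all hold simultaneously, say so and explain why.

The constraints are consistent.

From the given relations:
  VT = WX = 5
  UV = WX = 5

Step 1: From WT = 3, TV = 5, and ∠WTV = 150°, by the law of cosines:
  WV² = WT² + TV² - 2·WT·TV·cos(150°) = 9 + 25 + 25.98 = 59.98
  WV ≈ 7.74

Step 2: From ZX = 15, XQ = 6, and ∠ZXQ = 90°, by the law of cosines:
  ZQ² = ZX² + XQ² - 2·ZX·XQ·cos(90°) = 225 + 36 - 0 = 261
  ZQ = 3·√29

Step 3: From TW = 3, TX = 4, WX = 5, by the inverse law of cosines:
  cos(∠WTX) = (TW² + TX² - WX²) / (2·TW·TX)
  ∠WTX = 90°

Step 4: From XT = 4, XW = 5, TW = 3, by the inverse law of cosines:
  cos(∠TXW) = (XT² + XW² - TW²) / (2·XT·XW)
  ∠TXW = 36.87°

Step 5: From WT = 3, WX = 5, TX = 4, by the inverse law of cosines:
  cos(∠TWX) = (WT² + WX² - TX²) / (2·WT·WX)
  ∠TWX = 53.13°

Step 6: From WV = 7.74, VU = 5, and ∠WVU = 90°, by the law of cosines:
  WU² = WV² + VU² - 2·WV·VU·cos(90°) = 59.98 + 25 - 0 = 84.98
  WU ≈ 9.22

Step 7: From WT = 3, WV = 7.74, TV = 5, by the inverse law of cosines:
  cos(∠TWV) = (WT² + WV² - TV²) / (2·WT·WV)
  ∠TWV = 18.83°

Step 8: From VT = 5, VW = 7.74, TW = 3, by the inverse law of cosines:
  cos(∠TVW) = (VT² + VW² - TW²) / (2·VT·VW)
  ∠TVW = 11.17°

Step 9: From ZQ = 3·√29, ZX = 15, QX = 6, by the inverse law of cosines:
  cos(∠QZX) = (ZQ² + ZX² - QX²) / (2·ZQ·ZX)
  ∠QZX = 21.8°

Step 10: From QX = 6, QZ = 3·√29, XZ = 15, by the inverse law of cosines:
  cos(∠XQZ) = (QX² + QZ² - XZ²) / (2·QX·QZ)
  ∠XQZ = 68.2°

Step 11: From WU = 9.22, WV = 7.74, UV = 5, by the inverse law of cosines:
  cos(∠UWV) = (WU² + WV² - UV²) / (2·WU·WV)
  ∠UWV = 32.85°

Step 12: From UV = 5, UW = 9.22, VW = 7.74, by the inverse law of cosines:
  cos(∠VUW) = (UV² + UW² - VW²) / (2·UV·UW)
  ∠VUW = 57.15°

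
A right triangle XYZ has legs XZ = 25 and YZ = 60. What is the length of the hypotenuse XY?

XY = sqrt(25^2 + 60^2) = sqrt(4225) = 65

65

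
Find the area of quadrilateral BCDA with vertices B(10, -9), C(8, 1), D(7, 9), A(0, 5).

Using the Shoelace formula for a quadrilateral (vertices in order):
Area = (1/2)|sum of (x_i * y_(i+1) - x_(i+1) * y_i)|
Terms: (10*1 - 8*-9) = 82, (8*9 - 7*1) = 65, (7*5 - 0*9) = 35, (0*-9 - 10*5) = -50
Sum = 132
Area = (1/2)(132) = 66

66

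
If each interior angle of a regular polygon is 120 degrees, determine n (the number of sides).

Exterior angle = 180 - 120 = 60. n = 360 / 60 = 6.

6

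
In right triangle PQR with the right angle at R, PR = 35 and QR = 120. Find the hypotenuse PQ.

By the Pythagorean theorem: PQ^2 = PR^2 + QR^2
PQ^2 = 35^2 + 120^2 = 1225 + 14400 = 15625
PQ = sqrt(15625) = 125

125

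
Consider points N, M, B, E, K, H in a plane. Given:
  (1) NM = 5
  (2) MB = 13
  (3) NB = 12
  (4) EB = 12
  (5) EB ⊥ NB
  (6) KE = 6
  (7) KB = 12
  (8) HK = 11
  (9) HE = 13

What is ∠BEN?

Step 1: By the law of cosines on triangle EBN: EN² = 12² + 12² − 2·12·12·cos(90°) = 288, so EN = 12·√2.
Step 2: By the inverse law of cosines on triangle BEN: cos(∠BEN) = (12² + (12·√2)² − 12²) / (2·12·12·√2) = 288/407.29 = 0.7071, so ∠BEN = 45°.

Therefore, the measure of angle ∠BEN = 45°.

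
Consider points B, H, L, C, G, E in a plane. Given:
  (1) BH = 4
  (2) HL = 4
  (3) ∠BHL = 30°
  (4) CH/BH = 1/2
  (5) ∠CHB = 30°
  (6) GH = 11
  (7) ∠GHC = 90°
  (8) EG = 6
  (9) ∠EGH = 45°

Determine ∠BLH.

Step 1: By the law of cosines on triangle LHB: LB² = 4² + 4² − 2·4·4·cos(30°) = 4.29, so LB ≈ 2.07.
Step 2: By the inverse law of cosines on triangle BLH: cos(∠BLH) = (2.07² + 4² − 4²) / (2·2.07·4) = 4.29/16.56 = 0.2588, so ∠BLH = 75°.

Therefore, the measure of angle ∠BLH = 75°.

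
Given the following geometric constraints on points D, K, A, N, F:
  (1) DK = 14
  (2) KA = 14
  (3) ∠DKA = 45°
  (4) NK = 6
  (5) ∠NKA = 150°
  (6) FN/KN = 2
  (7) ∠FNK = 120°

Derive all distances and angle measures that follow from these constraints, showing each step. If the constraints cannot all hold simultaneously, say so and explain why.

The constraints are consistent.

From the given relations:
  FN = 2·KN = 2·6 = 12

Step 1: From DK = 14, KA = 14, and ∠DKA = 45°, by the law of cosines:
  DA² = DK² + KA² - 2·DK·KA·cos(45°) = 196 + 196 - 277.2 = 114.8
  DA ≈ 10.72

Step 2: From KN = 6, NF = 12, and ∠KNF = 120°, by the law of cosines:
  KF² = KN² + NF² - 2·KN·NF·cos(120°) = 36 + 144 + 72 = 252
  KF = 6·√7

Step 3: From AK = 14, KN = 6, and ∠AKN = 150°, by the law of cosines:
  AN² = AK² + KN² - 2·AK·KN·cos(150°) = 196 + 36 + 145.5 = 377.5
  AN ≈ 19.43

Step 4: From DA = 10.72, DK = 14, AK = 14, by the inverse law of cosines:
  cos(∠ADK) = (DA² + DK² - AK²) / (2·DA·DK)
  ∠ADK = 67.5°

Step 5: From KF = 6·√7, KN = 6, FN = 12, by the inverse law of cosines:
  cos(∠FKN) = (KF² + KN² - FN²) / (2·KF·KN)
  ∠FKN = 40.89°

Step 6: From AD = 10.72, AK = 14, DK = 14, by the inverse law of cosines:
  cos(∠DAK) = (AD² + AK² - DK²) / (2·AD·AK)
  ∠DAK = 67.5°

Step 7: From AK = 14, AN = 19.43, KN = 6, by the inverse law of cosines:
  cos(∠KAN) = (AK² + AN² - KN²) / (2·AK·AN)
  ∠KAN = 8.88°

Step 8: From NA = 19.43, NK = 6, AK = 14, by the inverse law of cosines:
  cos(∠ANK) = (NA² + NK² - AK²) / (2·NA·NK)
  ∠ANK = 21.12°

Step 9: From FK = 6·√7, FN = 12, KN = 6, by the inverse law of cosines:
  cos(∠KFN) = (FK² + FN² - KN²) / (2·FK·FN)
  ∠KFN = 19.11°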